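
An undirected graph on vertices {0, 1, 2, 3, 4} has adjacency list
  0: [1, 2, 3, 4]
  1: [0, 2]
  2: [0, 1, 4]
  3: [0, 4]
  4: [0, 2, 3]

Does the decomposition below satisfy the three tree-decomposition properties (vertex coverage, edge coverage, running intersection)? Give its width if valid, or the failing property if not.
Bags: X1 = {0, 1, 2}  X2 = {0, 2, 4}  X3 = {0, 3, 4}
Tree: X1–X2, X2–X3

Vertex coverage: the bags together contain {0, 1, 2, 3, 4}, the full vertex set. Edge coverage: each edge of G has both endpoints in at least one bag. Running intersection: for every vertex, the bags containing it form a connected subtree. All three properties hold, so this is a valid tree decomposition of width max|bag| − 1 = 2, and hence tw(G) ≤ 2.

Yes; width 2.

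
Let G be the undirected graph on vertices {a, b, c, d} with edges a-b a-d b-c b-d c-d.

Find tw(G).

2

A width-2 tree decomposition is:
Bags: B1 = {a, b, d}  B2 = {b, c, d}
Tree: B1–B2
Every bag has size at most 3, so the width is 3 − 1 = 2 and tw(G) ≤ 2. For the lower bound, the 3 vertices {b, c, d} are pairwise adjacent, and any tree decomposition puts a clique entirely inside one bag — forcing width ≥ 2. Combining the bounds, tw(G) = 2.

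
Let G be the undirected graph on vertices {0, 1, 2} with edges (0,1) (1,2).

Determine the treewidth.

1

A width-1 tree decomposition is:
Bags: B1 = {0, 1}  B2 = {1, 2}
Tree: B1–B2
Every bag has size at most 2, so the width is 2 − 1 = 1 and tw(G) ≤ 1. G has an edge, so its treewidth is at least 1. Therefore the treewidth is 1.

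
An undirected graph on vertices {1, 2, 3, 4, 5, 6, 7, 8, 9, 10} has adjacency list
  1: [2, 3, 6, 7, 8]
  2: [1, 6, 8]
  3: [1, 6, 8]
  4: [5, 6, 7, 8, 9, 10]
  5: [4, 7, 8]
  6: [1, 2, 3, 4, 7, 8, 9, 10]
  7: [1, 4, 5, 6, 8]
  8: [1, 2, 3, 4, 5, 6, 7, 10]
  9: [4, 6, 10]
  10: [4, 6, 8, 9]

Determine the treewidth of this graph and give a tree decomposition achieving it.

The largest bag has 4 vertices, giving width 3; this decomposition certifies tw(G) ≤ 3. For the lower bound, the 4 vertices {4, 5, 7, 8} are pairwise adjacent, and any tree decomposition puts a clique entirely inside one bag — forcing width ≥ 3. Therefore the treewidth is 3.

Treewidth 3.
Bags: B1 = {1, 6, 7, 8}  B2 = {1, 2, 6, 8}  B3 = {4, 6, 7, 8}  B4 = {4, 6, 8, 10}  B5 = {1, 3, 6, 8}  B6 = {4, 5, 7, 8}  B7 = {4, 6, 9, 10}
Tree: B1–B2, B1–B3, B3–B4, B2–B5, B3–B6, B4–B7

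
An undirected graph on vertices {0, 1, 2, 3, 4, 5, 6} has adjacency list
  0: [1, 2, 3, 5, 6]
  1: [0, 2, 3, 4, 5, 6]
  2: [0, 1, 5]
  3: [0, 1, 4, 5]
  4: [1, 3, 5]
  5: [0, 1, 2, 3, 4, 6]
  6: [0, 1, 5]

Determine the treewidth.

3

A width-3 tree decomposition is:
Bags: B1 = {0, 1, 3, 5}  B2 = {0, 1, 5, 6}  B3 = {1, 3, 4, 5}  B4 = {0, 1, 2, 5}
Tree: B1–B2, B1–B3, B2–B4
Each bag holds 4 vertices, so the decomposition has width 3, which upper-bounds the treewidth. On the other hand G contains the 4-clique {0, 1, 2, 5}. A clique must lie in a single bag of any decomposition, so no decomposition can have width below 3. Combining the bounds, tw(G) = 3.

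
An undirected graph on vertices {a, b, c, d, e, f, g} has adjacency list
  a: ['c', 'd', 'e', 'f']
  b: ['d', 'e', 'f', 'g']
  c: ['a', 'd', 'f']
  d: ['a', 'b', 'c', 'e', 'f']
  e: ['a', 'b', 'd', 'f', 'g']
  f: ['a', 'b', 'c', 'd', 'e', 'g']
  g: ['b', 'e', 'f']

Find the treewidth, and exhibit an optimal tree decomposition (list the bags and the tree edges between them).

Treewidth 3.
One optimal decomposition is:
Bags: B1 = {a, d, e, f}  B2 = {b, d, e, f}  B3 = {b, e, f, g}  B4 = {a, c, d, f}
Tree: B1–B2, B2–B3, B1–B4

Every bag has size at most 4, so the width is 4 − 1 = 3 and tw(G) ≤ 3. Conversely, {a, d, e, f} is a clique of size 4, and the vertices of any clique must share a bag in every tree decomposition; so some bag has ≥ 4 vertices and tw(G) ≥ 3. Hence tw(G) = 3 exactly.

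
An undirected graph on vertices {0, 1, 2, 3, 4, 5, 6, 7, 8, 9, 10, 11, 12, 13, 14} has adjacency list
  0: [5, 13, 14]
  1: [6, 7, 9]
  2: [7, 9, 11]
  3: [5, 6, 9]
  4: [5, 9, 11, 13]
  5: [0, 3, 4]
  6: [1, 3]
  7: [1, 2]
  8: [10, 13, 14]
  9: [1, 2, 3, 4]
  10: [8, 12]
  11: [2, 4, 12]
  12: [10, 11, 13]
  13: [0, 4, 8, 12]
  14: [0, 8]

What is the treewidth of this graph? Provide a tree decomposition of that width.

The largest bag has 4 vertices, giving width 3; this decomposition certifies tw(G) ≤ 3. For the lower bound: the 4 vertex sets {1,6,7}, {3}, {9}, {2,4,5,11} are disjoint, each induces a connected subgraph, and every pair is joined by at least one edge of G. Contracting each set to a single vertex therefore yields K_{4} as a minor, and since treewidth is minor-monotone, tw(G) ≥ tw(K_{4}) = 3. Therefore the treewidth is 3.

Treewidth 3.
One optimal decomposition is:
Bags: B1 = {1, 3, 6, 7}  B2 = {1, 3, 7, 9}  B3 = {2, 3, 7, 9}  B4 = {2, 3, 5, 9}  B5 = {2, 4, 5, 9}  B6 = {2, 4, 5, 11}  B7 = {0, 4, 5, 11}  B8 = {0, 4, 11, 13}  B9 = {0, 11, 12, 13}  B10 = {0, 12, 13, 14}  B11 = {8, 12, 13, 14}  B12 = {8, 10, 12, 14}
Tree: B1–B2, B2–B3, B3–B4, B4–B5, B5–B6, B6–B7, B7–B8, B8–B9, B9–B10, B10–B11, B11–B12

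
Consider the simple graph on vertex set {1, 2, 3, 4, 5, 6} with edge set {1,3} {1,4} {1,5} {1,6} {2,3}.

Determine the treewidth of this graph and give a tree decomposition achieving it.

Treewidth 1.
Bags: B1 = {1, 5}  B2 = {1, 4}  B3 = {1, 3}  B4 = {1, 6}  B5 = {2, 3}
Tree: B1–B2, B2–B3, B3–B4, B3–B5

The largest bag has 2 vertices, giving width 1; this decomposition certifies tw(G) ≤ 1. Since G has at least one edge (e.g. 1–5), it is not an edgeless graph, so tw(G) ≥ 1. Therefore the treewidth is 1.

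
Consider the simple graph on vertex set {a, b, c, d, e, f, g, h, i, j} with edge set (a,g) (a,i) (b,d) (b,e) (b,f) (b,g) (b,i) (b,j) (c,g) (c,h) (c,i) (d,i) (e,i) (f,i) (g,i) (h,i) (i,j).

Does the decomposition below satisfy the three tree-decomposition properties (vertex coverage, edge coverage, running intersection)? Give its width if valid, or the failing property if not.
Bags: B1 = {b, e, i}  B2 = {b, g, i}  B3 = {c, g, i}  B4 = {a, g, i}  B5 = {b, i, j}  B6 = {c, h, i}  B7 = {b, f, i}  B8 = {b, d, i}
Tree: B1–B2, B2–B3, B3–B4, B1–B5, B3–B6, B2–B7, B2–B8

Yes; width 2.

Checking the three conditions: (i) the bags cover all of {a, b, c, d, e, f, g, h, i, j}; (ii) for each edge, some bag contains both endpoints; (iii) the bags containing any fixed vertex form a subtree. All hold, so the decomposition is valid with width 3 − 1 = 2.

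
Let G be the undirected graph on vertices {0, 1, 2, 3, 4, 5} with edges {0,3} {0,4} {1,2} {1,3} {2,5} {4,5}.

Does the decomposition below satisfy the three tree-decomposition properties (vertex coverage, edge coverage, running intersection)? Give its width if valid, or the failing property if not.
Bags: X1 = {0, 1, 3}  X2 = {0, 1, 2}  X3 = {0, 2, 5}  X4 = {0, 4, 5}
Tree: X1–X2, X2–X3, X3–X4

Yes; width 2.

Checking the three conditions: (i) the bags cover all of {0, 1, 2, 3, 4, 5}; (ii) for each edge, some bag contains both endpoints; (iii) the bags containing any fixed vertex form a subtree. All hold, so the decomposition is valid with width 3 − 1 = 2.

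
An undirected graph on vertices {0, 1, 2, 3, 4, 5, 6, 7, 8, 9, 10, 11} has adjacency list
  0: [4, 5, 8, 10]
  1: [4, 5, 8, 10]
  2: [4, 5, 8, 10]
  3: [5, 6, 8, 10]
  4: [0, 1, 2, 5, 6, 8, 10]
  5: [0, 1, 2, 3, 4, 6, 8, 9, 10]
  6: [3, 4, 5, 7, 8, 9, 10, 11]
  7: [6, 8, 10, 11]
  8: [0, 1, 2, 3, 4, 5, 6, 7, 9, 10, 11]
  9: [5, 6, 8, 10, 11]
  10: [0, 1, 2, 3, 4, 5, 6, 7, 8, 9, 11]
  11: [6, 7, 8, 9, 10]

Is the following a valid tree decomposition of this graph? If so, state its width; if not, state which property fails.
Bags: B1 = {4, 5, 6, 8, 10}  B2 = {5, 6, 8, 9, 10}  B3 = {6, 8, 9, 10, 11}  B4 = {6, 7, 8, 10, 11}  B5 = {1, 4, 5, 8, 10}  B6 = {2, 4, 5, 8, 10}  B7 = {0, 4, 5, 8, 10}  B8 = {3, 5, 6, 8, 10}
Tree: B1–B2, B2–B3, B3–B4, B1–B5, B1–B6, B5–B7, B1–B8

Vertex coverage: the bags together contain {0, 1, 2, 3, 4, 5, 6, 7, 8, 9, 10, 11}, the full vertex set. Edge coverage: each edge of G has both endpoints in at least one bag. Running intersection: for every vertex, the bags containing it form a connected subtree. All three properties hold, so this is a valid tree decomposition of width max|bag| − 1 = 4, and hence tw(G) ≤ 4.

Yes; width 4.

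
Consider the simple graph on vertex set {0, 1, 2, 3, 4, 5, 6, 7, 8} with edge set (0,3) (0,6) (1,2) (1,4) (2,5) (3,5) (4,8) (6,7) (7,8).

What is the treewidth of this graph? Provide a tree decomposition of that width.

Treewidth 2.
Bags: B1 = {0, 3, 5}  B2 = {0, 5, 6}  B3 = {5, 6, 7}  B4 = {5, 7, 8}  B5 = {4, 5, 8}  B6 = {1, 4, 5}  B7 = {1, 2, 5}
Tree: B1–B2, B2–B3, B3–B4, B4–B5, B5–B6, B6–B7

Every bag has size at most 3, so the width is 3 − 1 = 2 and tw(G) ≤ 2. Since 5–3–0–6–7–8–4–1–2–5 is a cycle in G, G is not acyclic. Forests are exactly the graphs of treewidth ≤ 1, so tw(G) ≥ 2. The upper and lower bounds meet at 2, so that is the treewidth.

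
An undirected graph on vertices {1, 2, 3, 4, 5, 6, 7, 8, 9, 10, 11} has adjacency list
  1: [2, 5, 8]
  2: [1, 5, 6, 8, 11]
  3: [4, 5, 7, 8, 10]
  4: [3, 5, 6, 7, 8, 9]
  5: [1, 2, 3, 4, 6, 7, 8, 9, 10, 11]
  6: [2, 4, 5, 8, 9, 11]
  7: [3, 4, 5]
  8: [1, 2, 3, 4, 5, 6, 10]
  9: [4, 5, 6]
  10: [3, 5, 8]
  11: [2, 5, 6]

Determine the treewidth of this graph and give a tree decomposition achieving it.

Treewidth 3.
One such decomposition:
Bags: B1 = {4, 5, 6, 8}  B2 = {4, 5, 6, 9}  B3 = {3, 4, 5, 8}  B4 = {2, 5, 6, 8}  B5 = {3, 4, 5, 7}  B6 = {3, 5, 8, 10}  B7 = {2, 5, 6, 11}  B8 = {1, 2, 5, 8}
Tree: B1–B2, B1–B3, B1–B4, B3–B5, B3–B6, B4–B7, B4–B8

The largest bag has 4 vertices, giving width 3; this decomposition certifies tw(G) ≤ 3. On the other hand G contains the 4-clique {3, 5, 8, 10}. A clique must lie in a single bag of any decomposition, so no decomposition can have width below 3. The upper and lower bounds meet at 3, so that is the treewidth.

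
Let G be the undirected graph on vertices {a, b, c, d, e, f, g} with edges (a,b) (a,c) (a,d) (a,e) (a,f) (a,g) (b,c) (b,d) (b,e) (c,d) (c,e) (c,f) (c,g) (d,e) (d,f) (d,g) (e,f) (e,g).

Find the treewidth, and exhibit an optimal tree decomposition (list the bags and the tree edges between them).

Each bag holds 5 vertices, so the decomposition has width 4, which upper-bounds the treewidth. On the other hand G contains the 5-clique {a, c, d, e, g}. A clique must lie in a single bag of any decomposition, so no decomposition can have width below 4. The upper and lower bounds meet at 4, so that is the treewidth.

Treewidth 4.
One such decomposition:
Bags: B1 = {a, c, d, e, g}  B2 = {a, b, c, d, e}  B3 = {a, c, d, e, f}
Tree: B1–B2, B2–B3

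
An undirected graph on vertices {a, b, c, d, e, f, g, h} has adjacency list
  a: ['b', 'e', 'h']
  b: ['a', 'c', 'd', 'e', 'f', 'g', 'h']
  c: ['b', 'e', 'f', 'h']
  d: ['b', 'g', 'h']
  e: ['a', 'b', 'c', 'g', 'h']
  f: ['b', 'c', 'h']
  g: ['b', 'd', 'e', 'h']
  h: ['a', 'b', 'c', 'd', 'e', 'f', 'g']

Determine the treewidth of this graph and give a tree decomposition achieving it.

Every bag has size at most 4, so the width is 4 − 1 = 3 and tw(G) ≤ 3. On the other hand G contains the 4-clique {b, d, g, h}. A clique must lie in a single bag of any decomposition, so no decomposition can have width below 3. Hence tw(G) = 3 exactly.

Treewidth 3.
Bags: B1 = {b, d, g, h}  B2 = {b, e, g, h}  B3 = {b, c, e, h}  B4 = {a, b, e, h}  B5 = {b, c, f, h}
Tree: B1–B2, B2–B3, B2–B4, B3–B5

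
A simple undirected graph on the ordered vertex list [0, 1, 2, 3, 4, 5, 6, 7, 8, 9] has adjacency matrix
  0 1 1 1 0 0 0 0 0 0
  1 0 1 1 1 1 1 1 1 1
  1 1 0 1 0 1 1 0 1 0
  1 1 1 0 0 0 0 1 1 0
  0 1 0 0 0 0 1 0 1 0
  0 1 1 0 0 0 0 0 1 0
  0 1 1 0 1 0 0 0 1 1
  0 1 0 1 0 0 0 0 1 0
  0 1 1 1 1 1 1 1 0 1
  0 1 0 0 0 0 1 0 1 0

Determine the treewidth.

3

A width-3 tree decomposition is:
Bags: B1 = {1, 6, 8, 9}  B2 = {1, 2, 6, 8}  B3 = {1, 4, 6, 8}  B4 = {1, 2, 5, 8}  B5 = {1, 2, 3, 8}  B6 = {0, 1, 2, 3}  B7 = {1, 3, 7, 8}
Tree: B1–B2, B1–B3, B2–B4, B2–B5, B5–B6, B5–B7
Each bag holds 4 vertices, so the decomposition has width 3, which upper-bounds the treewidth. Conversely, {0, 1, 2, 3} is a clique of size 4, and the vertices of any clique must share a bag in every tree decomposition; so some bag has ≥ 4 vertices and tw(G) ≥ 3. Hence tw(G) = 3 exactly.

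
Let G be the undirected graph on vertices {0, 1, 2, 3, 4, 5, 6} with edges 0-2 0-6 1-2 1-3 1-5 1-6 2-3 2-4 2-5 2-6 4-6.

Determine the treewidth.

2

A width-2 tree decomposition is:
Bags: B1 = {0, 2, 6}  B2 = {1, 2, 6}  B3 = {2, 4, 6}  B4 = {1, 2, 3}  B5 = {1, 2, 5}
Tree: B1–B2, B1–B3, B2–B4, B2–B5
The largest bag has 3 vertices, giving width 2; this decomposition certifies tw(G) ≤ 2. Conversely, {0, 2, 6} is a clique of size 3, and the vertices of any clique must share a bag in every tree decomposition; so some bag has ≥ 3 vertices and tw(G) ≥ 2. Hence tw(G) = 2 exactly.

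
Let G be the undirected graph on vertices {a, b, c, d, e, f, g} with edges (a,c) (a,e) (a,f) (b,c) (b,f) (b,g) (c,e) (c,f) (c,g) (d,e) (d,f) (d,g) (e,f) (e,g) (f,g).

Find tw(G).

3

A width-3 tree decomposition is:
Bags: B1 = {d, e, f, g}  B2 = {c, e, f, g}  B3 = {a, c, e, f}  B4 = {b, c, f, g}
Tree: B1–B2, B2–B3, B2–B4
Each bag holds 4 vertices, so the decomposition has width 3, which upper-bounds the treewidth. Conversely, {d, e, f, g} is a clique of size 4, and the vertices of any clique must share a bag in every tree decomposition; so some bag has ≥ 4 vertices and tw(G) ≥ 3. Combining the bounds, tw(G) = 3.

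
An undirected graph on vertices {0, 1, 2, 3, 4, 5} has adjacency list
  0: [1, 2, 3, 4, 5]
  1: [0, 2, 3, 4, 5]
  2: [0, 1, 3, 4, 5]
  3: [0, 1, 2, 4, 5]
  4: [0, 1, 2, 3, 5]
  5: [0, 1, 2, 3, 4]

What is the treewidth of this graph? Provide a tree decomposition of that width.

With just one bag of size 6, the width is 6 − 1 = 5, so tw(G) ≤ 5. On the other hand G contains the 6-clique {0, 1, 2, 3, 4, 5}. A clique must lie in a single bag of any decomposition, so no decomposition can have width below 5. Therefore the treewidth is 5.

Treewidth 5.
One such decomposition:
Bags: B1 = {0, 1, 2, 3, 4, 5}
Tree: (single bag)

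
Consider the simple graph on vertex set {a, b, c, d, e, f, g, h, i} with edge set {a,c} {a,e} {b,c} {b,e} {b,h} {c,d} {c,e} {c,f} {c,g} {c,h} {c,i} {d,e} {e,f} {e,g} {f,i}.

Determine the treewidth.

2

A width-2 tree decomposition is:
Bags: B1 = {c, e, g}  B2 = {c, e, f}  B3 = {b, c, e}  B4 = {c, f, i}  B5 = {a, c, e}  B6 = {c, d, e}  B7 = {b, c, h}
Tree: B1–B2, B2–B3, B2–B4, B3–B5, B3–B6, B3–B7
Every bag has size at most 3, so the width is 3 − 1 = 2 and tw(G) ≤ 2. For the lower bound, the 3 vertices {c, d, e} are pairwise adjacent, and any tree decomposition puts a clique entirely inside one bag — forcing width ≥ 2. The upper and lower bounds meet at 2, so that is the treewidth.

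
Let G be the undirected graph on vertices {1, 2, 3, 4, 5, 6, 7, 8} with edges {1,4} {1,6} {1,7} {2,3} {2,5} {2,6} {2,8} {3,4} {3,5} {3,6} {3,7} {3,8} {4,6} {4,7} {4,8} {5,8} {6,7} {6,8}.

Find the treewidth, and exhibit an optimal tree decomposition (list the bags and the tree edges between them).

Treewidth 3.
One optimal decomposition is:
Bags: B1 = {2, 3, 6, 8}  B2 = {3, 4, 6, 8}  B3 = {3, 4, 6, 7}  B4 = {2, 3, 5, 8}  B5 = {1, 4, 6, 7}
Tree: B1–B2, B2–B3, B1–B4, B3–B5

The largest bag has 4 vertices, giving width 3; this decomposition certifies tw(G) ≤ 3. Conversely, {1, 4, 6, 7} is a clique of size 4, and the vertices of any clique must share a bag in every tree decomposition; so some bag has ≥ 4 vertices and tw(G) ≥ 3. The upper and lower bounds meet at 3, so that is the treewidth.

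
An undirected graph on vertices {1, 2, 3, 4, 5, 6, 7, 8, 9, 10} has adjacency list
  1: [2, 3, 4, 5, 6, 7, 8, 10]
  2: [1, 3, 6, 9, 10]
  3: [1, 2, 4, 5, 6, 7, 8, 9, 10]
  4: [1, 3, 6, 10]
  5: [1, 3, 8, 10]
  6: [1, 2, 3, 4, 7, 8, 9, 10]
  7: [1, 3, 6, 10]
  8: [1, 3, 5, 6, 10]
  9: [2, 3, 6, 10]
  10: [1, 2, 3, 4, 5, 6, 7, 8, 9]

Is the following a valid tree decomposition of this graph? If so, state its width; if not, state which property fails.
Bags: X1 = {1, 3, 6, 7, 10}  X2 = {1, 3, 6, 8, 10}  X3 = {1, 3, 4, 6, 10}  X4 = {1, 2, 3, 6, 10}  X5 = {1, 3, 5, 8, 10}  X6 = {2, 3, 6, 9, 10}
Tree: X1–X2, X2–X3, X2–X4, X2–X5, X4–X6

Yes; width 4.

Checking the three conditions: (i) the bags cover all of {1, 2, 3, 4, 5, 6, 7, 8, 9, 10}; (ii) for each edge, some bag contains both endpoints; (iii) the bags containing any fixed vertex form a subtree. All hold, so the decomposition is valid with width 5 − 1 = 4.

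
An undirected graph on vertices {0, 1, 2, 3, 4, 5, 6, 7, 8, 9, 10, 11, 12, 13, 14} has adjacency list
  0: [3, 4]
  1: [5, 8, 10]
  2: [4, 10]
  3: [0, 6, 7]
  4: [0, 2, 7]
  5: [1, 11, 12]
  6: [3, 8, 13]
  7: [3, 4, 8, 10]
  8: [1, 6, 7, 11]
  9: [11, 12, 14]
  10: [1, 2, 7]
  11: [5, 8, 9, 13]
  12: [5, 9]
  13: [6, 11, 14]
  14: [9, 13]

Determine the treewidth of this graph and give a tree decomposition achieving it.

Every bag has size at most 4, so the width is 4 − 1 = 3 and tw(G) ≤ 3. For the lower bound: the 4 vertex sets {0,2,4}, {10}, {7}, {1,3,6,8} are disjoint, each induces a connected subgraph, and every pair is joined by at least one edge of G. Contracting each set to a single vertex therefore yields K_{4} as a minor, and since treewidth is minor-monotone, tw(G) ≥ tw(K_{4}) = 3. Hence tw(G) = 3 exactly.

Treewidth 3.
One such decomposition:
Bags: B1 = {0, 2, 4, 10}  B2 = {0, 4, 7, 10}  B3 = {0, 3, 7, 10}  B4 = {1, 3, 7, 10}  B5 = {1, 3, 7, 8}  B6 = {1, 3, 6, 8}  B7 = {1, 5, 6, 8}  B8 = {5, 6, 8, 11}  B9 = {5, 6, 11, 13}  B10 = {5, 11, 12, 13}  B11 = {9, 11, 12, 13}  B12 = {9, 12, 13, 14}
Tree: B1–B2, B2–B3, B3–B4, B4–B5, B5–B6, B6–B7, B7–B8, B8–B9, B9–B10, B10–B11, B11–B12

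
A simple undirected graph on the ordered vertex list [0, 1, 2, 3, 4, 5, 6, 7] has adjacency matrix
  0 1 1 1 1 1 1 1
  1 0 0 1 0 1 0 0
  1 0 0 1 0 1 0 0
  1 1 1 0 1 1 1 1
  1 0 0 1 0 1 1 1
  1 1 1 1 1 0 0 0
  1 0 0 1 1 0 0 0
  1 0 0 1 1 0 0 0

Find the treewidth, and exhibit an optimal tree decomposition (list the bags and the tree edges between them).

The largest bag has 4 vertices, giving width 3; this decomposition certifies tw(G) ≤ 3. On the other hand G contains the 4-clique {0, 1, 3, 5}. A clique must lie in a single bag of any decomposition, so no decomposition can have width below 3. Hence tw(G) = 3 exactly.

Treewidth 3.
One optimal decomposition is:
Bags: B1 = {0, 3, 4, 5}  B2 = {0, 3, 4, 7}  B3 = {0, 2, 3, 5}  B4 = {0, 3, 4, 6}  B5 = {0, 1, 3, 5}
Tree: B1–B2, B1–B3, B1–B4, B3–B5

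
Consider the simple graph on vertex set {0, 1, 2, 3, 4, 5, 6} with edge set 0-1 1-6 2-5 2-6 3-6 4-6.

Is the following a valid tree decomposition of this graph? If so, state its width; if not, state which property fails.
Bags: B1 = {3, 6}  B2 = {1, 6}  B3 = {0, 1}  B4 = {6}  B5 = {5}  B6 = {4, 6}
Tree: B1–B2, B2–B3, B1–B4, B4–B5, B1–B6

A tree decomposition must satisfy three properties: every vertex lies in some bag; for every edge, both endpoints lie together in some bag; and for every vertex, the bags containing it form a connected subtree. Here vertex 2 appears in no bag, so the decomposition is invalid.

No — vertex 2 appears in no bag.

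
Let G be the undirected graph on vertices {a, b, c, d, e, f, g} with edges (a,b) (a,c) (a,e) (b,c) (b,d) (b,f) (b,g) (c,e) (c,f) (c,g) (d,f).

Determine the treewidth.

2

A width-2 tree decomposition is:
Bags: B1 = {a, c, e}  B2 = {a, b, c}  B3 = {b, c, f}  B4 = {b, c, g}  B5 = {b, d, f}
Tree: B1–B2, B2–B3, B3–B4, B3–B5
Each bag holds 3 vertices, so the decomposition has width 2, which upper-bounds the treewidth. For the lower bound, the 3 vertices {b, d, f} are pairwise adjacent, and any tree decomposition puts a clique entirely inside one bag — forcing width ≥ 2. The upper and lower bounds meet at 2, so that is the treewidth.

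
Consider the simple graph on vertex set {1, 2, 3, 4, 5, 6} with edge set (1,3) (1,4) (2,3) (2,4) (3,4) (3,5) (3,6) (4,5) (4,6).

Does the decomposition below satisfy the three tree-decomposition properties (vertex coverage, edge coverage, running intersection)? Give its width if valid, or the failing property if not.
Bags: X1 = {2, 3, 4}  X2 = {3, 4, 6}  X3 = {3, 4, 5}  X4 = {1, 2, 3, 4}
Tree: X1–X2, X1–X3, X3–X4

A tree decomposition must satisfy three properties: every vertex lies in some bag; for every edge, both endpoints lie together in some bag; and for every vertex, the bags containing it form a connected subtree. Here bags containing vertex 2 are not connected in the tree, so the decomposition is invalid.

No — bags containing vertex 2 are not connected in the tree.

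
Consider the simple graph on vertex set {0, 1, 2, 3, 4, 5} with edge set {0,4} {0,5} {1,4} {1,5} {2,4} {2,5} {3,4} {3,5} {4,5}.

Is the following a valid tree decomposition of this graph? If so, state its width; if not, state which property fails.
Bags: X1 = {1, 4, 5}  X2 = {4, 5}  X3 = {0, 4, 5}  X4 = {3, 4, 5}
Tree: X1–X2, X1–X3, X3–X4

No — vertex 2 appears in no bag.

A tree decomposition must satisfy three properties: every vertex lies in some bag; for every edge, both endpoints lie together in some bag; and for every vertex, the bags containing it form a connected subtree. Here vertex 2 appears in no bag, so the decomposition is invalid.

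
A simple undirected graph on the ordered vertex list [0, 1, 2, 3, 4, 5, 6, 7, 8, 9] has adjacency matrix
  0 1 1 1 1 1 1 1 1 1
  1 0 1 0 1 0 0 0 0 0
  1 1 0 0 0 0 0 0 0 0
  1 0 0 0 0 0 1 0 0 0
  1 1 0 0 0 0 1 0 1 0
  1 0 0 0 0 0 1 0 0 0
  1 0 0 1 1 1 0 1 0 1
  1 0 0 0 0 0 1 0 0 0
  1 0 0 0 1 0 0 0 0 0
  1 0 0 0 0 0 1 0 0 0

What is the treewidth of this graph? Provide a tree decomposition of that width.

Treewidth 2.
One such decomposition:
Bags: B1 = {0, 4, 6}  B2 = {0, 4, 8}  B3 = {0, 6, 9}  B4 = {0, 6, 7}  B5 = {0, 1, 4}  B6 = {0, 5, 6}  B7 = {0, 1, 2}  B8 = {0, 3, 6}
Tree: B1–B2, B1–B3, B3–B4, B1–B5, B1–B6, B5–B7, B3–B8

The largest bag has 3 vertices, giving width 2; this decomposition certifies tw(G) ≤ 2. Conversely, {0, 4, 8} is a clique of size 3, and the vertices of any clique must share a bag in every tree decomposition; so some bag has ≥ 3 vertices and tw(G) ≥ 2. Hence tw(G) = 2 exactly.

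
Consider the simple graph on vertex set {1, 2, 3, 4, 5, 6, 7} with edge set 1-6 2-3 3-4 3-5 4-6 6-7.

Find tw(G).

A width-1 tree decomposition is:
Bags: B1 = {4, 6}  B2 = {6, 7}  B3 = {3, 4}  B4 = {2, 3}  B5 = {3, 5}  B6 = {1, 6}
Tree: B1–B2, B1–B3, B3–B4, B3–B5, B2–B6
The largest bag has 2 vertices, giving width 1; this decomposition certifies tw(G) ≤ 1. Any graph with an edge has treewidth ≥ 1, and G has the edge 6–4. Hence tw(G) = 1 exactly.

1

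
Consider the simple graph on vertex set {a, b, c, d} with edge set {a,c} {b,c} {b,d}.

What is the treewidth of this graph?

1

A width-1 tree decomposition is:
Bags: B1 = {b, d}  B2 = {b, c}  B3 = {a, c}
Tree: B1–B2, B2–B3
Every bag has size at most 2, so the width is 2 − 1 = 1 and tw(G) ≤ 1. Any graph with an edge has treewidth ≥ 1, and G has the edge d–b. Combining the bounds, tw(G) = 1.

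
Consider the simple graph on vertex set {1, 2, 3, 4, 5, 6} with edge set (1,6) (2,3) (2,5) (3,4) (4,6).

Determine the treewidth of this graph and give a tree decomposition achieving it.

Treewidth 1.
One such decomposition:
Bags: B1 = {1, 6}  B2 = {4, 6}  B3 = {3, 4}  B4 = {2, 3}  B5 = {2, 5}
Tree: B1–B2, B2–B3, B3–B4, B4–B5

The largest bag has 2 vertices, giving width 1; this decomposition certifies tw(G) ≤ 1. Any graph with an edge has treewidth ≥ 1, and G has the edge 1–6. Hence tw(G) = 1 exactly.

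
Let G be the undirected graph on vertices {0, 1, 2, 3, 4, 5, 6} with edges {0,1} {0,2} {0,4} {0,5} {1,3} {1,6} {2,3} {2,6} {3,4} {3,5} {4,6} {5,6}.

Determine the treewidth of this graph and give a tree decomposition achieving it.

Treewidth 3.
One optimal decomposition is:
Bags: B1 = {0, 2, 3, 6}  B2 = {0, 3, 4, 6}  B3 = {0, 3, 5, 6}  B4 = {0, 1, 3, 6}
Tree: B1–B2, B2–B3, B3–B4

Each bag holds 4 vertices, so the decomposition has width 3, which upper-bounds the treewidth. For the lower bound: the 4 vertex sets {2,6}, {3,4}, {0}, {5} are disjoint, each induces a connected subgraph, and every pair is joined by at least one edge of G. Contracting each set to a single vertex therefore yields K_{4} as a minor, and since treewidth is minor-monotone, tw(G) ≥ tw(K_{4}) = 3. Combining the bounds, tw(G) = 3.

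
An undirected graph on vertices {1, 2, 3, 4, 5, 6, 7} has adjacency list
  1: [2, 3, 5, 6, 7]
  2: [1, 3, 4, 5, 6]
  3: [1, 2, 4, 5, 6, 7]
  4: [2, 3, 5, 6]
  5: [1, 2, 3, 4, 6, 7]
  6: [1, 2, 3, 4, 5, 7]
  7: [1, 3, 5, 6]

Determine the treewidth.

4

A width-4 tree decomposition is:
Bags: B1 = {1, 2, 3, 5, 6}  B2 = {2, 3, 4, 5, 6}  B3 = {1, 3, 5, 6, 7}
Tree: B1–B2, B1–B3
The largest bag has 5 vertices, giving width 4; this decomposition certifies tw(G) ≤ 4. On the other hand G contains the 5-clique {1, 2, 3, 5, 6}. A clique must lie in a single bag of any decomposition, so no decomposition can have width below 4. Combining the bounds, tw(G) = 4.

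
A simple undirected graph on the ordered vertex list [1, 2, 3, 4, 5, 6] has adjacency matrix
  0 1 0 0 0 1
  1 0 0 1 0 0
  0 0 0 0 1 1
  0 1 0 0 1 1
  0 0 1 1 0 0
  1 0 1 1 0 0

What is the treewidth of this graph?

A width-2 tree decomposition is:
Bags: B1 = {1, 2, 4}  B2 = {1, 4, 6}  B3 = {4, 5, 6}  B4 = {3, 5, 6}
Tree: B1–B2, B2–B3, B3–B4
Each bag holds 3 vertices, so the decomposition has width 2, which upper-bounds the treewidth. Since 2–1–6–4–2 is a cycle in G, G is not acyclic. Forests are exactly the graphs of treewidth ≤ 1, so tw(G) ≥ 2. Therefore the treewidth is 2.

2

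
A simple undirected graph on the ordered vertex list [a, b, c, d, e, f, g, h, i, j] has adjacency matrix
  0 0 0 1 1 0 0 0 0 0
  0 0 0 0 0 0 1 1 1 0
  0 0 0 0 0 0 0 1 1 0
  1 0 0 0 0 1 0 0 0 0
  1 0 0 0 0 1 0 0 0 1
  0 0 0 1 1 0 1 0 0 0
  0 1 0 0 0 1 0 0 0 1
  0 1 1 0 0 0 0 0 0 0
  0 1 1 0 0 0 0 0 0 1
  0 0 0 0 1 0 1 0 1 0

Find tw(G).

A width-2 tree decomposition is:
Bags: B1 = {c, h, i}  B2 = {b, h, i}  B3 = {b, i, j}  B4 = {b, g, j}  B5 = {e, g, j}  B6 = {e, f, g}  B7 = {a, e, f}  B8 = {a, d, f}
Tree: B1–B2, B2–B3, B3–B4, B4–B5, B5–B6, B6–B7, B7–B8
Every bag has size at most 3, so the width is 3 − 1 = 2 and tw(G) ≤ 2. The edges c–h–b–i–c form a cycle, so G is not a tree and its treewidth is at least 2. Therefore the treewidth is 2.

2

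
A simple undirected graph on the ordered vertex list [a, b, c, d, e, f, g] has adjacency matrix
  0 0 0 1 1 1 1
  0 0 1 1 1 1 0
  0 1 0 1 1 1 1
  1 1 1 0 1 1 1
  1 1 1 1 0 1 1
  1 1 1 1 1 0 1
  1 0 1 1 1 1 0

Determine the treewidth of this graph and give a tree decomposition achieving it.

Treewidth 4.
One such decomposition:
Bags: B1 = {b, c, d, e, f}  B2 = {c, d, e, f, g}  B3 = {a, d, e, f, g}
Tree: B1–B2, B2–B3

Each bag holds 5 vertices, so the decomposition has width 4, which upper-bounds the treewidth. On the other hand G contains the 5-clique {c, d, e, f, g}. A clique must lie in a single bag of any decomposition, so no decomposition can have width below 4. The upper and lower bounds meet at 4, so that is the treewidth.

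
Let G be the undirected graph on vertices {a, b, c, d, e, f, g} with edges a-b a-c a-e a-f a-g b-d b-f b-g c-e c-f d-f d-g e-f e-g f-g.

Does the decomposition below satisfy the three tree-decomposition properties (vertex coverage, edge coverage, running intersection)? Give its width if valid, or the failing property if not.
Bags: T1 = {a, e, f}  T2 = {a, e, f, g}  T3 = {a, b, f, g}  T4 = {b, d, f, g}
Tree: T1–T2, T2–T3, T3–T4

A tree decomposition must satisfy three properties: every vertex lies in some bag; for every edge, both endpoints lie together in some bag; and for every vertex, the bags containing it form a connected subtree. Here vertex c appears in no bag, so the decomposition is invalid.

No — vertex c appears in no bag.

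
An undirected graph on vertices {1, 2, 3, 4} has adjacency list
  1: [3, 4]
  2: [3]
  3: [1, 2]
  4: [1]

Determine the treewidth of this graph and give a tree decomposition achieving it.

Treewidth 1.
One such decomposition:
Bags: B1 = {2, 3}  B2 = {1, 3}  B3 = {1, 4}
Tree: B1–B2, B2–B3

Each bag holds 2 vertices, so the decomposition has width 1, which upper-bounds the treewidth. G has an edge, so its treewidth is at least 1. Combining the bounds, tw(G) = 1.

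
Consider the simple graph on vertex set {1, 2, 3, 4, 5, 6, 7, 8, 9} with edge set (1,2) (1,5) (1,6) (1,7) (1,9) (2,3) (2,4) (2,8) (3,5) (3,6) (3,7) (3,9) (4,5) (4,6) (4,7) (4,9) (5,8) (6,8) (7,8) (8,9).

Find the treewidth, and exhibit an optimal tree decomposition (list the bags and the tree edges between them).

Treewidth 4.
One optimal decomposition is:
Bags: B1 = {1, 3, 4, 8, 9}  B2 = {1, 3, 4, 6, 8}  B3 = {1, 2, 3, 4, 8}  B4 = {1, 3, 4, 5, 8}  B5 = {1, 3, 4, 7, 8}
Tree: B1–B2, B2–B3, B3–B4, B4–B5

Each bag holds 5 vertices, so the decomposition has width 4, which upper-bounds the treewidth. For the lower bound: the 5 vertex sets {1,9}, {4,6}, {2,3}, {8}, {5} are disjoint, each induces a connected subgraph, and every pair is joined by at least one edge of G. Contracting each set to a single vertex therefore yields K_{5} as a minor, and since treewidth is minor-monotone, tw(G) ≥ tw(K_{5}) = 4. Combining the bounds, tw(G) = 4.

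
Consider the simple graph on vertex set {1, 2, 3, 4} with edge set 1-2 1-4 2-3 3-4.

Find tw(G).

A width-2 tree decomposition is:
Bags: B1 = {1, 3, 4}  B2 = {1, 2, 3}
Tree: B1–B2
The largest bag has 3 vertices, giving width 2; this decomposition certifies tw(G) ≤ 2. Since 1–4–3–2–1 is a cycle in G, G is not acyclic. Forests are exactly the graphs of treewidth ≤ 1, so tw(G) ≥ 2. The upper and lower bounds meet at 2, so that is the treewidth.

2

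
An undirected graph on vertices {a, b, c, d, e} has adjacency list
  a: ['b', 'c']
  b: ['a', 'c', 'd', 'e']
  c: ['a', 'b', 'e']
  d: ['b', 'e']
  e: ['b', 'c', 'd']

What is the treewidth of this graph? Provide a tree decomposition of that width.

The largest bag has 3 vertices, giving width 2; this decomposition certifies tw(G) ≤ 2. For the lower bound, the 3 vertices {b, d, e} are pairwise adjacent, and any tree decomposition puts a clique entirely inside one bag — forcing width ≥ 2. Therefore the treewidth is 2.

Treewidth 2.
Bags: B1 = {b, c, e}  B2 = {b, d, e}  B3 = {a, b, c}
Tree: B1–B2, B1–B3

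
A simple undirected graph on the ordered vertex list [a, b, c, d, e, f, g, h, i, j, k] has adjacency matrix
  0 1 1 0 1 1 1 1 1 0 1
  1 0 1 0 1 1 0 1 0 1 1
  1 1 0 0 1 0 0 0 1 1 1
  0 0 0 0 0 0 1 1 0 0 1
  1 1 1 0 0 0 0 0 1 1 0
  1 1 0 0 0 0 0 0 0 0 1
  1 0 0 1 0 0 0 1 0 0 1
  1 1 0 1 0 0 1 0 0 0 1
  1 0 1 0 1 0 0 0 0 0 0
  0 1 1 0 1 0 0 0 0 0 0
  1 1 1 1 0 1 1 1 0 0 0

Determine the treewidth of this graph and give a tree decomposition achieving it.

Treewidth 3.
One optimal decomposition is:
Bags: B1 = {a, b, c, e}  B2 = {a, b, c, k}  B3 = {a, b, f, k}  B4 = {a, c, e, i}  B5 = {a, b, h, k}  B6 = {b, c, e, j}  B7 = {a, g, h, k}  B8 = {d, g, h, k}
Tree: B1–B2, B2–B3, B1–B4, B3–B5, B1–B6, B5–B7, B7–B8

Every bag has size at most 4, so the width is 4 − 1 = 3 and tw(G) ≤ 3. Conversely, {d, g, h, k} is a clique of size 4, and the vertices of any clique must share a bag in every tree decomposition; so some bag has ≥ 4 vertices and tw(G) ≥ 3. Combining the bounds, tw(G) = 3.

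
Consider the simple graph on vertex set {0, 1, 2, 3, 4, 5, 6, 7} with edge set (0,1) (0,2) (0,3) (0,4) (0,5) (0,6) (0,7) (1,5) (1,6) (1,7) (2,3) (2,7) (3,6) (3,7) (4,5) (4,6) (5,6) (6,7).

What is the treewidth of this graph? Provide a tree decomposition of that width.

Treewidth 3.
One such decomposition:
Bags: B1 = {0, 1, 6, 7}  B2 = {0, 3, 6, 7}  B3 = {0, 1, 5, 6}  B4 = {0, 4, 5, 6}  B5 = {0, 2, 3, 7}
Tree: B1–B2, B1–B3, B3–B4, B2–B5

Each bag holds 4 vertices, so the decomposition has width 3, which upper-bounds the treewidth. For the lower bound, the 4 vertices {0, 2, 3, 7} are pairwise adjacent, and any tree decomposition puts a clique entirely inside one bag — forcing width ≥ 3. Therefore the treewidth is 3.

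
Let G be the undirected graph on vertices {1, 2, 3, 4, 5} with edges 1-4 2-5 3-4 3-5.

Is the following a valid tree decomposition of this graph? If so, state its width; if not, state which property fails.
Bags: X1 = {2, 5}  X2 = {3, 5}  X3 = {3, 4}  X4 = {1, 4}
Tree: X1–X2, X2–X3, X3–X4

Yes; width 1.

Checking the three conditions: (i) the bags cover all of {1, 2, 3, 4, 5}; (ii) for each edge, some bag contains both endpoints; (iii) the bags containing any fixed vertex form a subtree. All hold, so the decomposition is valid with width 2 − 1 = 1.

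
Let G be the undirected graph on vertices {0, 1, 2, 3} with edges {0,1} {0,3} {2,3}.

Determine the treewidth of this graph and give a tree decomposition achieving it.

Every bag has size at most 2, so the width is 2 − 1 = 1 and tw(G) ≤ 1. Since G has at least one edge (e.g. 2–3), it is not an edgeless graph, so tw(G) ≥ 1. The upper and lower bounds meet at 1, so that is the treewidth.

Treewidth 1.
One such decomposition:
Bags: B1 = {2, 3}  B2 = {0, 3}  B3 = {0, 1}
Tree: B1–B2, B2–B3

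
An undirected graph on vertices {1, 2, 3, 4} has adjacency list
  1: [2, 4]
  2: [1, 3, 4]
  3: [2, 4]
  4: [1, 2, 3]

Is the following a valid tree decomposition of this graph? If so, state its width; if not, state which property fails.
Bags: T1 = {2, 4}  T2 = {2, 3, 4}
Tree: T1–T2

A tree decomposition must satisfy three properties: every vertex lies in some bag; for every edge, both endpoints lie together in some bag; and for every vertex, the bags containing it form a connected subtree. Here vertex 1 appears in no bag, so the decomposition is invalid.

No — vertex 1 appears in no bag.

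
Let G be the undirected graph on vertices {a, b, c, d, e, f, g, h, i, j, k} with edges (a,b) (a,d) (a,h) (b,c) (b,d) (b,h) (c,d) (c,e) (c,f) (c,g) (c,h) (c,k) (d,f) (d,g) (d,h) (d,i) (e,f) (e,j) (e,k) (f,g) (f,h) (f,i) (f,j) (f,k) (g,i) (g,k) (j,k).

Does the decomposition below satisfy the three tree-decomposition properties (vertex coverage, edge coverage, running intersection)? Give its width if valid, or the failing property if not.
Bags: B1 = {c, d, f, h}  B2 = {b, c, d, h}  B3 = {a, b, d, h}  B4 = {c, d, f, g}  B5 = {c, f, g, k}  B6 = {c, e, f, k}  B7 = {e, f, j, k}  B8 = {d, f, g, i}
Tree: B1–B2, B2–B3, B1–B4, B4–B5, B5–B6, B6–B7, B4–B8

Vertex coverage: the bags together contain {a, b, c, d, e, f, g, h, i, j, k}, the full vertex set. Edge coverage: each edge of G has both endpoints in at least one bag. Running intersection: for every vertex, the bags containing it form a connected subtree. All three properties hold, so this is a valid tree decomposition of width max|bag| − 1 = 3, and hence tw(G) ≤ 3.

Yes; width 3.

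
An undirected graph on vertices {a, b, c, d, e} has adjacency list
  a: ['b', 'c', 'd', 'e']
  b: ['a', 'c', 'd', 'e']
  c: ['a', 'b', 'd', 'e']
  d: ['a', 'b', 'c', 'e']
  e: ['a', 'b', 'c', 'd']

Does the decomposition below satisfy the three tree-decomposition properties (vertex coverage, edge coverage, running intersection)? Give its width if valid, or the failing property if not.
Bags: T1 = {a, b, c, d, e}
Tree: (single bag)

Every vertex of G appears in some bag (union = {a, b, c, d, e}); every edge is covered by a bag; and for each vertex v the set of bags containing v is connected in the bag tree. The decomposition is therefore valid. The largest bag has 5 vertices, so the width is 4.

Yes; width 4.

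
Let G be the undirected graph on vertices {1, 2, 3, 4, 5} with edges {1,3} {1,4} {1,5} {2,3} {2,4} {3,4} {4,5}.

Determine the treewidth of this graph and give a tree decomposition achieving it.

Treewidth 2.
One optimal decomposition is:
Bags: B1 = {1, 4, 5}  B2 = {1, 3, 4}  B3 = {2, 3, 4}
Tree: B1–B2, B2–B3

Each bag holds 3 vertices, so the decomposition has width 2, which upper-bounds the treewidth. On the other hand G contains the 3-clique {1, 3, 4}. A clique must lie in a single bag of any decomposition, so no decomposition can have width below 2. Combining the bounds, tw(G) = 2.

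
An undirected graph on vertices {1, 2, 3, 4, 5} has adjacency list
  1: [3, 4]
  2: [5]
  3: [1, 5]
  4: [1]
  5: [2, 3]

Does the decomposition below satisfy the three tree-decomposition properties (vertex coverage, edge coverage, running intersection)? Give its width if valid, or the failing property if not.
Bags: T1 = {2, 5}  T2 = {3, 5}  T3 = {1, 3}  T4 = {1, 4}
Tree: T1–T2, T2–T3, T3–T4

Yes; width 1.

Vertex coverage: the bags together contain {1, 2, 3, 4, 5}, the full vertex set. Edge coverage: each edge of G has both endpoints in at least one bag. Running intersection: for every vertex, the bags containing it form a connected subtree. All three properties hold, so this is a valid tree decomposition of width max|bag| − 1 = 1, and hence tw(G) ≤ 1.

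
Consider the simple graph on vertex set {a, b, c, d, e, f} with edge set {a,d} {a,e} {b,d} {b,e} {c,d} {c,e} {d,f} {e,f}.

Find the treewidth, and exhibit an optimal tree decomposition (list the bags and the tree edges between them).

Treewidth 2.
One such decomposition:
Bags: B1 = {a, d, e}  B2 = {b, d, e}  B3 = {c, d, e}  B4 = {d, e, f}
Tree: B1–B2, B2–B3, B3–B4

Each bag holds 3 vertices, so the decomposition has width 2, which upper-bounds the treewidth. The edges a–e–b–d–a form a cycle, so G is not a tree and its treewidth is at least 2. Combining the bounds, tw(G) = 2.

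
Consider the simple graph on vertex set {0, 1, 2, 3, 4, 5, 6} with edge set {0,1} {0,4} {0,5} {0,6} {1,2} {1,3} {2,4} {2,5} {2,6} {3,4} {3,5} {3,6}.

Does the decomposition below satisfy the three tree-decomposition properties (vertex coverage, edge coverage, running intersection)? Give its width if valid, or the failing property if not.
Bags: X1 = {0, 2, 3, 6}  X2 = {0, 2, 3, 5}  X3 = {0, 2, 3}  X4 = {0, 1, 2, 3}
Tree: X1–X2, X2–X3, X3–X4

No — vertex 4 appears in no bag.

A tree decomposition must satisfy three properties: every vertex lies in some bag; for every edge, both endpoints lie together in some bag; and for every vertex, the bags containing it form a connected subtree. Here vertex 4 appears in no bag, so the decomposition is invalid.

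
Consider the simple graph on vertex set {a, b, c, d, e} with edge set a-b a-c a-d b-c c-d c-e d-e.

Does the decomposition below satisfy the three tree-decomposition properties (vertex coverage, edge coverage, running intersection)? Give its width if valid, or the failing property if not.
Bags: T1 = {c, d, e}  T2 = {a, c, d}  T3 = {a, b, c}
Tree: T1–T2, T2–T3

Yes; width 2.

Vertex coverage: the bags together contain {a, b, c, d, e}, the full vertex set. Edge coverage: each edge of G has both endpoints in at least one bag. Running intersection: for every vertex, the bags containing it form a connected subtree. All three properties hold, so this is a valid tree decomposition of width max|bag| − 1 = 2, and hence tw(G) ≤ 2.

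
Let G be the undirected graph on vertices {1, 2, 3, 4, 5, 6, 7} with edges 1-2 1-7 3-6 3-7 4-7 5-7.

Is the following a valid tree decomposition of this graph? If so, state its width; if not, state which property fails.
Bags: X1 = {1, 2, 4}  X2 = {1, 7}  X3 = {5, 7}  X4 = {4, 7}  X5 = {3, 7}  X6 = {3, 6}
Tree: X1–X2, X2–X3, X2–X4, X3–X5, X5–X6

A tree decomposition must satisfy three properties: every vertex lies in some bag; for every edge, both endpoints lie together in some bag; and for every vertex, the bags containing it form a connected subtree. Here bags containing vertex 4 are not connected in the tree, so the decomposition is invalid.

No — bags containing vertex 4 are not connected in the tree.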